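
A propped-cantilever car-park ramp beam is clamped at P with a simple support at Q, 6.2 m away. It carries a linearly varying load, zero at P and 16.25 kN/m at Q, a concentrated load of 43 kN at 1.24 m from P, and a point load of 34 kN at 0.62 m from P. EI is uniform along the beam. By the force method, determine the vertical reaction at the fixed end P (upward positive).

R_P = 96.77 kN

Remove the prop at Q; the released (primary) structure is a cantilever built in at P.
Deflection at Q on the released cantilever, summing each load's contribution:
  triangular load, peak 16.25 at the free end: 11w₀L⁴/(120EI) = 2201/EI
  point load 43 at a = 1.24: Pa²(3L − a)/(6EI) = 191.3/EI
  point load 34 at a = 0.62: Pa²(3L − a)/(6EI) = 39.17/EI
  δ_0 = 2432/EI
Flexibility coefficient — unit upward force at Q: δ_{QQ} = L³/(3EI) = 79.44/EI.
Compatibility at Q: δ_0 − R_Q·δ_{QQ} = 0, so R_Q = 2432/79.44 = 30.61 kN.
Vertical equilibrium: R_P = ΣP − R_Q = 127.4 − 30.61 = 96.77 kN.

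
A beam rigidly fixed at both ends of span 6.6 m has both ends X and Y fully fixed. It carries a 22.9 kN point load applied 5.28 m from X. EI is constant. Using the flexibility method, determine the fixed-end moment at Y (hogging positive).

Take the two fixed-end moments M_X, M_Y as redundants; the released structure is the simple span XY.
Simple-span end rotations at X and Y under the given loads:
  at X: point load 22.9 at a = 5.28: Pab(L + b)/(6LEI) = 31.92/EI
  at Y: point load 22.9 at a = 5.28: Pab(L + a)/(6LEI) = 47.88/EI
  θ_X0 = 31.92/EI,  θ_Y0 = 47.88/EI
Flexibility coefficients: a unit moment at one end gives L/(3EI) there and L/(6EI) at the far end, so f₁₁ = f₂₂ = 2.2/EI and f₁₂ = f₂₁ = 1.1/EI.
Compatibility — zero rotation at each built-in end:
  2.2 M_X + 1.1 M_Y = 31.92
  1.1 M_X + 2.2 M_Y = 47.88
Solving the pair gives M_X = 4.836 kN·m and M_Y = 19.35 kN·m (hogging).

M_Y = 19.35 kN·m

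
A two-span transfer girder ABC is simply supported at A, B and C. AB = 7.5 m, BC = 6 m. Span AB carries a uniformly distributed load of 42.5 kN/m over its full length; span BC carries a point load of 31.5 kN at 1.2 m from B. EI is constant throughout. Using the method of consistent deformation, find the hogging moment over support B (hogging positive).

Insert a hinge at B; M_B is the redundant, and each span becomes simply supported.
End slopes at the hinge B, treating each span as simply supported:
  span AB: UDL 42.5: wL³/(24EI) = 747.1/EI
  span BC: point load 31.5 at a = 1.2: Pab(L + b)/(6LEI) = 54.43/EI
  relative rotation θ_0 = (747.1 + 54.43)/EI = 801.5/EI
A unit hogging moment at B produces rotation L₁/(3EI) + L₂/(3EI) = 4.5/EI.
Compatibility: M_B·(L₁+L₂)/(3EI) = θ_0, giving M_B = 178.1 kN·m (hogging).

M_B = 178.1 kN·m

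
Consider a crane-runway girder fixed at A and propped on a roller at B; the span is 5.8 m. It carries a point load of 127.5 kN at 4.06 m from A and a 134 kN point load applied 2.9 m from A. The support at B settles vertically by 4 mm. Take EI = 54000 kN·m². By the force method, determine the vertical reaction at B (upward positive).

R_B = 110.4 kN

Choose R_B as the redundant. The primary structure is the cantilever fixed at A.
Primary-structure tip deflection at B by superposition:
  point load 127.5 at a = 4.06: Pa²(3L − a)/(6EI) = 4673/EI
  point load 134 at a = 2.9: Pa²(3L − a)/(6EI) = 2723/EI
  δ_0 = 7396/EI
Flexibility coefficient — unit upward force at B: δ_{BB} = L³/(3EI) = 65.04/EI.
With EI = 54000 kN·m²: δ_0 = 0.13697 m and δ_{BB} = 0.001204 m/kN.
Compatibility — the beam at B must follow the support down by 0.004 m: δ_0 − R_B·δ_{BB} = 0.004, so R_B = (0.13697 − 0.004)/0.001204 = 110.4 kN.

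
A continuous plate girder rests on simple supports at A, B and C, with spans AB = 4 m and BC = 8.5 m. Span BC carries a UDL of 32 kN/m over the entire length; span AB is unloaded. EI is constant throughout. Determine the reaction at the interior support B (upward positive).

R_B = 208.2 kN

Insert a hinge at B; M_B is the redundant, and each span becomes simply supported.
Rotations at B on the released spans (each span's end-slope, ×1/EI):
  span BC: UDL 32: wL³/(24EI) = 818.8/EI
  relative rotation θ_0 = (0 + 818.8)/EI = 818.8/EI
A unit hogging moment at B produces rotation L₁/(3EI) + L₂/(3EI) = 4.167/EI.
Compatibility: M_B·(L₁+L₂)/(3EI) = θ_0, giving M_B = 196.5 kN·m (hogging).
Span AB, ΣM about A with M_B applied at B: R_B^{AB}·4 = 0 + 196.5, so R_B^{AB} = 49.13 kN and R_A = 0 − 49.13 = -49.13 kN.
Span BC, ΣM about C: R_B^{BC}·8.5 = 1156 + 196.5, so R_B^{BC} = 159.1 kN and R_C = 272 − 159.1 = 112.9 kN.
R_B = 49.13 + 159.1 = 208.2 kN.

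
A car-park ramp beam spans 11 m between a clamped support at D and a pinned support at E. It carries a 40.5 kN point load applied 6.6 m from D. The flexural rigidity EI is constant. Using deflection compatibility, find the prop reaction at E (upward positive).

Take the reaction at E as the redundant and release it; the primary structure is a cantilever fixed at D.
Downward deflection at the released point E due to the loads:
  point load 40.5 at a = 6.6: Pa²(3L − a)/(6EI) = 7762/EI
Tip deflection under a unit load at E: L³/(3EI) = 443.7/EI.
Compatibility at E: δ_0 − R_E·δ_{EE} = 0, so R_E = 7762/443.7 = 17.5 kN.

R_E = 17.5 kN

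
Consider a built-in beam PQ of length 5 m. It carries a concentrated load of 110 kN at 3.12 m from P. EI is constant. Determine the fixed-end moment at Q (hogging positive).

Take the two fixed-end moments M_P, M_Q as redundants; the released structure is the simple span PQ.
On the primary (simply-supported) span, the end slopes from the loading are:
  at P: point load 110 at a = 3.12: Pab(L + b)/(6LEI) = 148/EI
  at Q: point load 110 at a = 3.12: Pab(L + a)/(6LEI) = 174.6/EI
  θ_P0 = 148/EI,  θ_Q0 = 174.6/EI
Flexibility coefficients: a unit moment at one end gives L/(3EI) there and L/(6EI) at the far end, so f₁₁ = f₂₂ = 1.667/EI and f₁₂ = f₂₁ = 0.8333/EI.
Compatibility — zero rotation at each built-in end:
  1.667 M_P + 0.8333 M_Q = 148
  0.8333 M_P + 1.667 M_Q = 174.6
Solving the pair gives M_P = 48.52 kN·m and M_Q = 80.52 kN·m (hogging).

M_Q = 80.52 kN·m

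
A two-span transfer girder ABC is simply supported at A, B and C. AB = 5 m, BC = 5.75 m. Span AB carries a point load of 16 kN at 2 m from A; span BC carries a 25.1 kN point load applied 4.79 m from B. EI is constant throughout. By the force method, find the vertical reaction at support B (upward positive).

Take M_B as the redundant. Released structure: two simple spans AB and BC with a hinge at B.
Rotations at B on the released spans (each span's end-slope, ×1/EI):
  span AB: point load 16 at a = 2: Pab(L + a)/(6LEI) = 22.4/EI
  span BC: point load 25.1 at a = 4.79: Pab(L + b)/(6LEI) = 22.45/EI
  relative rotation θ_0 = (22.4 + 22.45)/EI = 44.85/EI
A unit hogging moment at B produces rotation L₁/(3EI) + L₂/(3EI) = 3.583/EI.
Compatibility: M_B·(L₁+L₂)/(3EI) = θ_0, giving M_B = 12.52 kN·m (hogging).
Span AB, ΣM about A with M_B applied at B: R_B^{AB}·5 = 32 + 12.52, so R_B^{AB} = 8.903 kN and R_A = 16 − 8.903 = 7.097 kN.
Span BC, ΣM about C: R_B^{BC}·5.75 = 24.1 + 12.52, so R_B^{BC} = 6.367 kN and R_C = 25.1 − 6.367 = 18.73 kN.
R_B = 8.903 + 6.367 = 15.27 kN.

R_B = 15.27 kN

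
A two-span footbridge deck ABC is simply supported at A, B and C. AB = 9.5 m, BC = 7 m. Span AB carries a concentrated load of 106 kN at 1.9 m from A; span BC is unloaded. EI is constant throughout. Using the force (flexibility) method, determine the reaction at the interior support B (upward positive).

Release continuity at B by inserting a hinge; the redundant is the internal moment M_B. The primary structure is two simply-supported spans AB and BC.
Rotations at B on the released spans (each span's end-slope, ×1/EI):
  span AB: point load 106 at a = 1.9: Pab(L + a)/(6LEI) = 306.1/EI
  relative rotation θ_0 = (306.1 + 0)/EI = 306.1/EI
A unit hogging moment at B produces rotation L₁/(3EI) + L₂/(3EI) = 5.5/EI.
Compatibility: M_B·(L₁+L₂)/(3EI) = θ_0, giving M_B = 55.66 kN·m (hogging).
Span AB, ΣM about A with M_B applied at B: R_B^{AB}·9.5 = 201.4 + 55.66, so R_B^{AB} = 27.06 kN and R_A = 106 − 27.06 = 78.94 kN.
Span BC, ΣM about C: R_B^{BC}·7 = 0 + 55.66, so R_B^{BC} = 7.951 kN and R_C = 0 − 7.951 = -7.951 kN.
R_B = 27.06 + 7.951 = 35.01 kN.

R_B = 35.01 kN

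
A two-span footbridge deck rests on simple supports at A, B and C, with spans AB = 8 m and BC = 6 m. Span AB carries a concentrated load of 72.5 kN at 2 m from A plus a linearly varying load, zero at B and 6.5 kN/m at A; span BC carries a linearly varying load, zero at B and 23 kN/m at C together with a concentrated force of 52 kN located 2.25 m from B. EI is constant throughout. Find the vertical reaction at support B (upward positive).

Insert a hinge at B; M_B is the redundant, and each span becomes simply supported.
End slopes at the hinge B, treating each span as simply supported:
  span AB: point load 72.5 at a = 2: Pab(L + a)/(6LEI) = 181.2/EI
  span AB: triangular load, peak 6.5: 7w₀L³/(360EI) = 64.71/EI
  span BC: triangular load, peak 23: 7w₀L³/(360EI) = 96.6/EI
  span BC: point load 52 at a = 2.25: Pab(L + b)/(6LEI) = 118.8/EI
  relative rotation θ_0 = (246 + 215.4)/EI = 461.4/EI
A unit hogging moment at B produces rotation L₁/(3EI) + L₂/(3EI) = 4.667/EI.
Compatibility: M_B·(L₁+L₂)/(3EI) = θ_0, giving M_B = 98.87 kN·m (hogging).
Span AB, ΣM about A with M_B applied at B: R_B^{AB}·8 = 214.3 + 98.87, so R_B^{AB} = 39.15 kN and R_A = 98.5 − 39.15 = 59.35 kN.
Span BC, ΣM about C: R_B^{BC}·6 = 333 + 98.87, so R_B^{BC} = 71.98 kN and R_C = 121 − 71.98 = 49.02 kN.
R_B = 39.15 + 71.98 = 111.1 kN.

R_B = 111.1 kN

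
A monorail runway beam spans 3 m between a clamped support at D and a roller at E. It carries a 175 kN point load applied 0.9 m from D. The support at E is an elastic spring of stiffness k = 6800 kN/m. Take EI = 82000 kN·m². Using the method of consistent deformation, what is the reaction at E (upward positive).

Choose R_E as the redundant. The primary structure is the cantilever fixed at D.
Free-end deflection of the primary structure under the applied loading (downward +):
  point load 175 at a = 0.9: Pa²(3L − a)/(6EI) = 191.4/EI
Tip deflection under a unit load at E: L³/(3EI) = 9/EI.
With EI = 82000 kN·m²: δ_0 = 0.002334 m and δ_{EE} = 0.00011 m/kN.
Compatibility — the spring shortens by R_E/k under the reaction it provides: δ_0 − R_E·δ_{EE} = R_E/k. With 1/k = 0.000147 m/kN, R_E = δ_0 / (δ_{EE} + 1/k) = 0.002334 / (0.00011 + 0.000147) = 9.087 kN.

R_E = 9.087 kN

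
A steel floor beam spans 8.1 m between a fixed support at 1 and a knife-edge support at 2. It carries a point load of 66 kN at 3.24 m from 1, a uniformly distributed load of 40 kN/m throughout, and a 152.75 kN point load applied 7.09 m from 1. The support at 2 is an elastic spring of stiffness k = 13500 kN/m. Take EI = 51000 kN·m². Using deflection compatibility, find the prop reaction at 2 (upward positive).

R_2 = 254.1 kN

Remove the prop at 2; the released (primary) structure is a cantilever built in at 1.
Primary-structure tip deflection at 2 by superposition:
  point load 66 at a = 3.24: Pa²(3L − a)/(6EI) = 2432/EI
  UDL 40: wL⁴/(8EI) = 21523/EI
  point load 152.75 at a = 7.09: Pa²(3L − a)/(6EI) = 22024/EI
  δ_0 = 45980/EI
Flexibility coefficient — unit upward force at 2: δ_{22} = L³/(3EI) = 177.1/EI.
With EI = 51000 kN·m²: δ_0 = 0.90156 m and δ_{22} = 0.003473 m/kN.
Compatibility — the spring shortens by R_2/k under the reaction it provides: δ_0 − R_2·δ_{22} = R_2/k. With 1/k = 0.000074 m/kN, R_2 = δ_0 / (δ_{22} + 1/k) = 0.90156 / (0.003473 + 0.000074) = 254.1 kN.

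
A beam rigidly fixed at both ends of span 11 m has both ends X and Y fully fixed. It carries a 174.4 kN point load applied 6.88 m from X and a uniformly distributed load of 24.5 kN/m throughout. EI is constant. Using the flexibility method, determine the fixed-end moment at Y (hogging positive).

M_Y = 528.1 kN·m

Release both end moments; the primary structure is a simply-supported span XY with redundants M_X and M_Y.
Simple-span end rotations at X and Y under the given loads:
  at X: point load 174.4 at a = 6.88: Pab(L + b)/(6LEI) = 1133/EI
  at Y: point load 174.4 at a = 6.88: Pab(L + a)/(6LEI) = 1339/EI
  at X: UDL 24.5: wL³/(24EI) = 1359/EI
  at Y: UDL 24.5: wL³/(24EI) = 1359/EI
  θ_X0 = 2491/EI,  θ_Y0 = 2698/EI
Flexibility coefficients: a unit moment at one end gives L/(3EI) there and L/(6EI) at the far end, so f₁₁ = f₂₂ = 3.667/EI and f₁₂ = f₂₁ = 1.833/EI.
Compatibility — zero rotation at each built-in end:
  3.667 M_X + 1.833 M_Y = 2491
  1.833 M_X + 3.667 M_Y = 2698
Solving the pair gives M_X = 415.4 kN·m and M_Y = 528.1 kN·m (hogging).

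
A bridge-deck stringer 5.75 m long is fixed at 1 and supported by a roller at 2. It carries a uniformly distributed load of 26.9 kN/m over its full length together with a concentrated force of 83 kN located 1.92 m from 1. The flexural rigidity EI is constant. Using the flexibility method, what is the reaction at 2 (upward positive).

R_2 = 70.34 kN

Choose R_2 as the redundant. The primary structure is the cantilever fixed at 1.
Downward deflection at the released point 2 due to the loads:
  UDL 26.9: wL⁴/(8EI) = 3676/EI
  point load 83 at a = 1.92: Pa²(3L − a)/(6EI) = 781.8/EI
  δ_0 = 4457/EI
Flexibility coefficient — unit upward force at 2: δ_{22} = L³/(3EI) = 63.37/EI.
Compatibility at 2: δ_0 − R_2·δ_{22} = 0, so R_2 = 4457/63.37 = 70.34 kN.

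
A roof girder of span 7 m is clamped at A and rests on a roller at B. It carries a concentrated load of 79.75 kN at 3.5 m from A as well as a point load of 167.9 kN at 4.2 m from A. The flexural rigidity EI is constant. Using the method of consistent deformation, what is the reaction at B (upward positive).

Take the reaction at B as the redundant and release it; the primary structure is a cantilever fixed at A.
Deflection at B on the released cantilever, summing each load's contribution:
  point load 79.75 at a = 3.5: Pa²(3L − a)/(6EI) = 2849/EI
  point load 167.9 at a = 4.2: Pa²(3L − a)/(6EI) = 8293/EI
  δ_0 = 11142/EI
Tip deflection under a unit load at B: L³/(3EI) = 114.3/EI.
Compatibility at B: δ_0 − R_B·δ_{BB} = 0, so R_B = 11142/114.3 = 97.45 kN.

R_B = 97.45 kN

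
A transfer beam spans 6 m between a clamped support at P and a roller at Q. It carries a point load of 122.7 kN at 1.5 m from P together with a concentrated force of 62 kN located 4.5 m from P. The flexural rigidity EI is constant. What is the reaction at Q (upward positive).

R_Q = 49.78 kN

Release the roller at Q. Primary structure: cantilever fixed at P.
Deflection at Q on the released cantilever, summing each load's contribution:
  point load 122.7 at a = 1.5: Pa²(3L − a)/(6EI) = 759.2/EI
  point load 62 at a = 4.5: Pa²(3L − a)/(6EI) = 2825/EI
  δ_0 = 3584/EI
Flexibility coefficient — unit upward force at Q: δ_{QQ} = L³/(3EI) = 72/EI.
The prop prevents deflection at Q: R_Q = δ_0/δ_{QQ} = 3584/72 = 49.78 kN.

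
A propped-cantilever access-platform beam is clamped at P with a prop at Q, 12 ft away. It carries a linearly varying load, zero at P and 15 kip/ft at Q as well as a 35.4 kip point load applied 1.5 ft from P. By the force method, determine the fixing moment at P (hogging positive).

Remove the prop at Q; the released (primary) structure is a cantilever built in at P.
Primary-structure tip deflection at Q by superposition:
  triangular load, peak 15 at the free end: 11w₀L⁴/(120EI) = 28512/EI
  point load 35.4 at a = 1.5: Pa²(3L − a)/(6EI) = 458/EI
  δ_0 = 28970/EI
Tip deflection under a unit load at Q: L³/(3EI) = 576/EI.
The prop prevents deflection at Q: R_Q = δ_0/δ_{QQ} = 28970/576 = 50.3 kip.
Moment equilibrium about P: M_P = Σ(load moments about P) − R_Q·L = 773.1 − 50.3×12 = 169.6 kip·ft.

M_P = 169.6 kip·ft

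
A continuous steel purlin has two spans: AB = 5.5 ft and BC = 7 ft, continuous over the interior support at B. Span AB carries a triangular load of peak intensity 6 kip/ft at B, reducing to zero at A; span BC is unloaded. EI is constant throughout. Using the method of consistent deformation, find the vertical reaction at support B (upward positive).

R_B = 12.73 kip

Release continuity at B by inserting a hinge; the redundant is the internal moment M_B. The primary structure is two simply-supported spans AB and BC.
Discontinuity in slope at B on the released structure — sum the simple-span end rotations:
  span AB: triangular load, peak 6: w₀L³/(45EI) = 22.18/EI
  relative rotation θ_0 = (22.18 + 0)/EI = 22.18/EI
A unit hogging moment at B produces rotation L₁/(3EI) + L₂/(3EI) = 4.167/EI.
Compatibility: M_B·(L₁+L₂)/(3EI) = θ_0, giving M_B = 5.324 kip·ft (hogging).
Span AB, ΣM about A with M_B applied at B: R_B^{AB}·5.5 = 60.5 + 5.324, so R_B^{AB} = 11.97 kip and R_A = 16.5 − 11.97 = 4.532 kip.
Span BC, ΣM about C: R_B^{BC}·7 = 0 + 5.324, so R_B^{BC} = 0.7606 kip and R_C = 0 − 0.7606 = -0.7606 kip.
R_B = 11.97 + 0.7606 = 12.73 kip.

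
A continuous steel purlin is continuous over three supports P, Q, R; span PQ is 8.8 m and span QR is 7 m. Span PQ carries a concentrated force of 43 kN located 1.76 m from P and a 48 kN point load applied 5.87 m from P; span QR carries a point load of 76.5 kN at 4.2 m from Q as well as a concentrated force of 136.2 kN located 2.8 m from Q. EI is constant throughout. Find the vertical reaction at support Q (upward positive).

Insert a hinge at Q; M_Q is the redundant, and each span becomes simply supported.
End slopes at the hinge Q, treating each span as simply supported:
  span PQ: point load 43 at a = 1.76: Pab(L + a)/(6LEI) = 106.6/EI
  span PQ: point load 48 at a = 5.87: Pab(L + a)/(6LEI) = 229.4/EI
  span QR: point load 76.5 at a = 4.2: Pab(L + b)/(6LEI) = 209.9/EI
  span QR: point load 136.2 at a = 2.8: Pab(L + b)/(6LEI) = 427.1/EI
  relative rotation θ_0 = (335.9 + 637)/EI = 973/EI
A unit hogging moment at Q produces rotation L₁/(3EI) + L₂/(3EI) = 5.267/EI.
Slope continuity at Q: θ_0 = M_Q·5.267/EI, so M_Q = 973/5.267 = 184.7 kN·m (hogging).
Span PQ, ΣM about P with M_Q applied at Q: R_Q^{PQ}·8.8 = 357.4 + 184.7, so R_Q^{PQ} = 61.61 kN and R_P = 91 − 61.61 = 29.39 kN.
Span QR, ΣM about R: R_Q^{QR}·7 = 786.2 + 184.7, so R_Q^{QR} = 138.7 kN and R_R = 212.7 − 138.7 = 73.99 kN.
R_Q = 61.61 + 138.7 = 200.3 kN.

R_Q = 200.3 kN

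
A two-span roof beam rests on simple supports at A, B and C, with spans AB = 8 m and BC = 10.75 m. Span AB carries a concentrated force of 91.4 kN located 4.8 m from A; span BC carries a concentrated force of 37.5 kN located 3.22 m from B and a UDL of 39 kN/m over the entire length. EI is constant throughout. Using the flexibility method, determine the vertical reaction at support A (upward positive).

R_A = -16.46 kN

Release continuity at B by inserting a hinge; the redundant is the internal moment M_B. The primary structure is two simply-supported spans AB and BC.
End slopes at the hinge B, treating each span as simply supported:
  span AB: point load 91.4 at a = 4.8: Pab(L + a)/(6LEI) = 374.4/EI
  span BC: point load 37.5 at a = 3.22: Pab(L + b)/(6LEI) = 257.7/EI
  span BC: UDL 39: wL³/(24EI) = 2019/EI
  relative rotation θ_0 = (374.4 + 2276)/EI = 2651/EI
A unit hogging moment at B produces rotation L₁/(3EI) + L₂/(3EI) = 6.25/EI.
Compatibility: M_B·(L₁+L₂)/(3EI) = θ_0, giving M_B = 424.1 kN·m (hogging).
Span AB, ΣM about A with M_B applied at B: R_B^{AB}·8 = 438.7 + 424.1, so R_B^{AB} = 107.9 kN and R_A = 91.4 − 107.9 = -16.46 kN.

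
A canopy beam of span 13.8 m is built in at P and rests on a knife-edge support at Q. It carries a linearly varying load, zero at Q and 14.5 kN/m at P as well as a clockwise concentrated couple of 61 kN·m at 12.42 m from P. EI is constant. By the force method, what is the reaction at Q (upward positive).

Remove the prop at Q; the released (primary) structure is a cantilever built in at P.
Free-end deflection of the primary structure under the applied loading (downward +):
  triangular load, peak 14.5 at the fixed end: w₀L⁴/(30EI) = 17529/EI
  clockwise couple 61 at a = 12.42: M₀a(2L − a)/(2EI) = 5750/EI
  δ_0 = 23280/EI
Flexibility coefficient — unit upward force at Q: δ_{QQ} = L³/(3EI) = 876/EI.
Compatibility at Q: δ_0 − R_Q·δ_{QQ} = 0, so R_Q = 23280/876 = 26.57 kN.

R_Q = 26.57 kN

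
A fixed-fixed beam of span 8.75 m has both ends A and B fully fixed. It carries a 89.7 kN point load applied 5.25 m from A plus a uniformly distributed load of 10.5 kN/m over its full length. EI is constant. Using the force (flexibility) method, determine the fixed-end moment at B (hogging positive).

Release both end moments; the primary structure is a simply-supported span AB with redundants M_A and M_B.
End rotations of the released simple span under the applied load (×1/EI):
  at A: point load 89.7 at a = 5.25: Pab(L + b)/(6LEI) = 384.6/EI
  at B: point load 89.7 at a = 5.25: Pab(L + a)/(6LEI) = 439.5/EI
  at A: UDL 10.5: wL³/(24EI) = 293.1/EI
  at B: UDL 10.5: wL³/(24EI) = 293.1/EI
  θ_A0 = 677.7/EI,  θ_B0 = 732.6/EI
Flexibility coefficients: a unit moment at one end gives L/(3EI) there and L/(6EI) at the far end, so f₁₁ = f₂₂ = 2.917/EI and f₁₂ = f₂₁ = 1.458/EI.
Compatibility — zero rotation at each built-in end:
  2.917 M_A + 1.458 M_B = 677.7
  1.458 M_A + 2.917 M_B = 732.6
Solving the pair gives M_A = 142.3 kN·m and M_B = 180 kN·m (hogging).

M_B = 180 kN·m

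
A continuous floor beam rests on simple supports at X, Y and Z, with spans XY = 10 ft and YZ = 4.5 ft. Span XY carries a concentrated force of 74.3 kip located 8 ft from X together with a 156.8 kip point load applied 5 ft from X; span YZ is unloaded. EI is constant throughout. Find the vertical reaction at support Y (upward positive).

R_Y = 226.9 kip

Release continuity at Y by inserting a hinge; the redundant is the internal moment M_Y. The primary structure is two simply-supported spans XY and YZ.
Rotations at Y on the released spans (each span's end-slope, ×1/EI):
  span XY: point load 74.3 at a = 8: Pab(L + a)/(6LEI) = 356.6/EI
  span XY: point load 156.8 at a = 5: Pab(L + a)/(6LEI) = 980/EI
  relative rotation θ_0 = (1337 + 0)/EI = 1337/EI
A unit hogging moment at Y produces rotation L₁/(3EI) + L₂/(3EI) = 4.833/EI.
Compatibility: M_Y·(L₁+L₂)/(3EI) = θ_0, giving M_Y = 276.5 kip·ft (hogging).
Span XY, ΣM about X with M_Y applied at Y: R_Y^{XY}·10 = 1378 + 276.5, so R_Y^{XY} = 165.5 kip and R_X = 231.1 − 165.5 = 65.61 kip.
Span YZ, ΣM about Z: R_Y^{YZ}·4.5 = 0 + 276.5, so R_Y^{YZ} = 61.45 kip and R_Z = 0 − 61.45 = -61.45 kip.
R_Y = 165.5 + 61.45 = 226.9 kip.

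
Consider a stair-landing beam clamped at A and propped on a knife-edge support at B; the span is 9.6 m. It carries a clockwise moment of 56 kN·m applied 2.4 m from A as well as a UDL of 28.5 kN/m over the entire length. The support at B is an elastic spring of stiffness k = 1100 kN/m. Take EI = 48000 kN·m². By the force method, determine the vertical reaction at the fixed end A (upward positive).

R_A = 180.9 kN

Release the roller at B. Primary structure: cantilever fixed at A.
Free-end deflection of the primary structure under the applied loading (downward +):
  clockwise couple 56 at a = 2.4: M₀a(2L − a)/(2EI) = 1129/EI
  UDL 28.5: wL⁴/(8EI) = 30258/EI
  δ_0 = 31387/EI
Tip deflection under a unit load at B: L³/(3EI) = 294.9/EI.
With EI = 48000 kN·m²: δ_0 = 0.65389 m and δ_{BB} = 0.006144 m/kN.
Compatibility — the spring shortens by R_B/k under the reaction it provides: δ_0 − R_B·δ_{BB} = R_B/k. With 1/k = 0.000909 m/kN, R_B = δ_0 / (δ_{BB} + 1/k) = 0.65389 / (0.006144 + 0.000909) = 92.71 kN.
Vertical equilibrium: R_A = ΣP − R_B = 273.6 − 92.71 = 180.9 kN.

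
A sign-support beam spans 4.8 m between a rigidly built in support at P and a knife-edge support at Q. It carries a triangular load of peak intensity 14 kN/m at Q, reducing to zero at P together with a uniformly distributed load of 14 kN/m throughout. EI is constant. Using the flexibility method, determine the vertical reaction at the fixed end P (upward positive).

Take the reaction at Q as the redundant and release it; the primary structure is a cantilever fixed at P.
Deflection at Q on the released cantilever, summing each load's contribution:
  triangular load, peak 14 at the free end: 11w₀L⁴/(120EI) = 681.2/EI
  UDL 14: wL⁴/(8EI) = 929/EI
  δ_0 = 1610/EI
Flexibility coefficient — unit upward force at Q: δ_{QQ} = L³/(3EI) = 36.86/EI.
The prop prevents deflection at Q: R_Q = δ_0/δ_{QQ} = 1610/36.86 = 43.68 kN.
Vertical equilibrium: R_P = ΣP − R_Q = 100.8 − 43.68 = 57.12 kN.

R_P = 57.12 kN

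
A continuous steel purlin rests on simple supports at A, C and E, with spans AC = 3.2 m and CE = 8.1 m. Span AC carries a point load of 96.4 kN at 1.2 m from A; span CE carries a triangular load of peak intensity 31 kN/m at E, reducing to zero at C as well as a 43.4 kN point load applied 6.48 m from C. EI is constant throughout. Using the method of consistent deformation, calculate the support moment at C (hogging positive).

Release continuity at C by inserting a hinge; the redundant is the internal moment M_C. The primary structure is two simply-supported spans AC and CE.
End slopes at the hinge C, treating each span as simply supported:
  span AC: point load 96.4 at a = 1.2: Pab(L + a)/(6LEI) = 53.02/EI
  span CE: triangular load, peak 31: 7w₀L³/(360EI) = 320.3/EI
  span CE: point load 43.4 at a = 6.48: Pab(L + b)/(6LEI) = 91.12/EI
  relative rotation θ_0 = (53.02 + 411.5)/EI = 464.5/EI
A unit hogging moment at C produces rotation L₁/(3EI) + L₂/(3EI) = 3.767/EI.
Compatibility: M_C·(L₁+L₂)/(3EI) = θ_0, giving M_C = 123.3 kN·m (hogging).

M_C = 123.3 kN·m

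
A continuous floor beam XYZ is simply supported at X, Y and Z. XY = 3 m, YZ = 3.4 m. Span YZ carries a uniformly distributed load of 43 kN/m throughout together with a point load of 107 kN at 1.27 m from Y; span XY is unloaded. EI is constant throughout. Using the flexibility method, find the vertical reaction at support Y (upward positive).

R_Y = 183.9 kN

Insert a hinge at Y; M_Y is the redundant, and each span becomes simply supported.
Discontinuity in slope at Y on the released structure — sum the simple-span end rotations:
  span YZ: UDL 43: wL³/(24EI) = 70.42/EI
  span YZ: point load 107 at a = 1.27: Pab(L + b)/(6LEI) = 78.46/EI
  relative rotation θ_0 = (0 + 148.9)/EI = 148.9/EI
A unit hogging moment at Y produces rotation L₁/(3EI) + L₂/(3EI) = 2.133/EI.
Compatibility: M_Y·(L₁+L₂)/(3EI) = θ_0, giving M_Y = 69.79 kN·m (hogging).
Span XY, ΣM about X with M_Y applied at Y: R_Y^{XY}·3 = 0 + 69.79, so R_Y^{XY} = 23.26 kN and R_X = 0 − 23.26 = -23.26 kN.
Span YZ, ΣM about Z: R_Y^{YZ}·3.4 = 476.4 + 69.79, so R_Y^{YZ} = 160.7 kN and R_Z = 253.2 − 160.7 = 92.54 kN.
R_Y = 23.26 + 160.7 = 183.9 kN.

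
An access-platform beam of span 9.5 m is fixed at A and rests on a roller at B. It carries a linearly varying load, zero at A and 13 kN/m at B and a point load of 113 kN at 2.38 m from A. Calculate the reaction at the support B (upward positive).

Release the roller at B. Primary structure: cantilever fixed at A.
Free-end deflection of the primary structure under the applied loading (downward +):
  triangular load, peak 13 at the free end: 11w₀L⁴/(120EI) = 9706/EI
  point load 113 at a = 2.38: Pa²(3L − a)/(6EI) = 2786/EI
  δ_0 = 12493/EI
Flexibility coefficient — unit upward force at B: δ_{BB} = L³/(3EI) = 285.8/EI.
Compatibility at B: δ_0 − R_B·δ_{BB} = 0, so R_B = 12493/285.8 = 43.71 kN.

R_B = 43.71 kN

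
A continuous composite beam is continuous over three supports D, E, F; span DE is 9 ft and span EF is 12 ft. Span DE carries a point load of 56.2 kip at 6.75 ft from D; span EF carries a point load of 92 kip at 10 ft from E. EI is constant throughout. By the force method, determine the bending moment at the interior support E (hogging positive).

M_E = 86.68 kip·ft

Release continuity at E by inserting a hinge; the redundant is the internal moment M_E. The primary structure is two simply-supported spans DE and EF.
Discontinuity in slope at E on the released structure — sum the simple-span end rotations:
  span DE: point load 56.2 at a = 6.75: Pab(L + a)/(6LEI) = 248.9/EI
  span EF: point load 92 at a = 10: Pab(L + b)/(6LEI) = 357.8/EI
  relative rotation θ_0 = (248.9 + 357.8)/EI = 606.7/EI
A unit hogging moment at E produces rotation L₁/(3EI) + L₂/(3EI) = 7/EI.
Slope continuity at E: θ_0 = M_E·7/EI, so M_E = 606.7/7 = 86.68 kip·ft (hogging).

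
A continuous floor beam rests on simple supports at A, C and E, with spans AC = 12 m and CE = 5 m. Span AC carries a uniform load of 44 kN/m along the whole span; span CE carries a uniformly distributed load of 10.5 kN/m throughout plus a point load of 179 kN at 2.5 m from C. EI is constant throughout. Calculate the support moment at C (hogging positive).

Release continuity at C by inserting a hinge; the redundant is the internal moment M_C. The primary structure is two simply-supported spans AC and CE.
Discontinuity in slope at C on the released structure — sum the simple-span end rotations:
  span AC: UDL 44: wL³/(24EI) = 3168/EI
  span CE: UDL 10.5: wL³/(24EI) = 54.69/EI
  span CE: point load 179 at a = 2.5: Pab(L + b)/(6LEI) = 279.7/EI
  relative rotation θ_0 = (3168 + 334.4)/EI = 3502/EI
A unit hogging moment at C produces rotation L₁/(3EI) + L₂/(3EI) = 5.667/EI.
Slope continuity at C: θ_0 = M_C·5.667/EI, so M_C = 3502/5.667 = 618.1 kN·m (hogging).

M_C = 618.1 kN·m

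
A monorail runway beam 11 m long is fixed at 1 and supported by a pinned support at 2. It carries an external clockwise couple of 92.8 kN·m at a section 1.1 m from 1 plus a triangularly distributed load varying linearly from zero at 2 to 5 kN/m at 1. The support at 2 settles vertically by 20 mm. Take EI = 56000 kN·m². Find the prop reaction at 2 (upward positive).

Take the reaction at 2 as the redundant and release it; the primary structure is a cantilever fixed at 1.
Free-end deflection of the primary structure under the applied loading (downward +):
  clockwise couple 92.8 at a = 1.1: M₀a(2L − a)/(2EI) = 1067/EI
  triangular load, peak 5 at the fixed end: w₀L⁴/(30EI) = 2440/EI
  δ_0 = 3507/EI
Tip deflection under a unit load at 2: L³/(3EI) = 443.7/EI.
With EI = 56000 kN·m²: δ_0 = 0.062623 m and δ_{22} = 0.007923 m/kN.
Compatibility — the beam at 2 must follow the support down by 0.02 m: δ_0 − R_2·δ_{22} = 0.02, so R_2 = (0.062623 − 0.02)/0.007923 = 5.38 kN.

R_2 = 5.38 kN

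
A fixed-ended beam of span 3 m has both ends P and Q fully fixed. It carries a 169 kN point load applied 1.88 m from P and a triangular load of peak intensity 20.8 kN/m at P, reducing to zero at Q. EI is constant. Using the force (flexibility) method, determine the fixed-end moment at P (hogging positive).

Take the two fixed-end moments M_P, M_Q as redundants; the released structure is the simple span PQ.
Simple-span end rotations at P and Q under the given loads:
  at P: point load 169 at a = 1.88: Pab(L + b)/(6LEI) = 81.45/EI
  at Q: point load 169 at a = 1.88: Pab(L + a)/(6LEI) = 96.47/EI
  at P: triangular load, peak 20.8: w₀L³/(45EI) = 12.48/EI
  at Q: triangular load, peak 20.8: 7w₀L³/(360EI) = 10.92/EI
  θ_P0 = 93.93/EI,  θ_Q0 = 107.4/EI
Flexibility coefficients: a unit moment at one end gives L/(3EI) there and L/(6EI) at the far end, so f₁₁ = f₂₂ = 1/EI and f₁₂ = f₂₁ = 0.5/EI.
Compatibility — zero rotation at each built-in end:
  1 M_P + 0.5 M_Q = 93.93
  0.5 M_P + 1 M_Q = 107.4
Solving the pair gives M_P = 53.64 kN·m and M_Q = 80.57 kN·m (hogging).

M_P = 53.64 kN·m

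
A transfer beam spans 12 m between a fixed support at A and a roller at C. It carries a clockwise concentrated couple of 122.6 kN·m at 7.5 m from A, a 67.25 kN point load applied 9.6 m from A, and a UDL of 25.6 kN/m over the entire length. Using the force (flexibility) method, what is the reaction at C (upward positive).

Release the roller at C. Primary structure: cantilever fixed at A.
Deflection at C on the released cantilever, summing each load's contribution:
  clockwise couple 122.6 at a = 7.5: M₀a(2L − a)/(2EI) = 7586/EI
  point load 67.25 at a = 9.6: Pa²(3L − a)/(6EI) = 27270/EI
  UDL 25.6: wL⁴/(8EI) = 66355/EI
  δ_0 = 101211/EI
Tip deflection under a unit load at C: L³/(3EI) = 576/EI.
Compatibility at C: δ_0 − R_C·δ_{CC} = 0, so R_C = 101211/576 = 175.7 kN.

R_C = 175.7 kN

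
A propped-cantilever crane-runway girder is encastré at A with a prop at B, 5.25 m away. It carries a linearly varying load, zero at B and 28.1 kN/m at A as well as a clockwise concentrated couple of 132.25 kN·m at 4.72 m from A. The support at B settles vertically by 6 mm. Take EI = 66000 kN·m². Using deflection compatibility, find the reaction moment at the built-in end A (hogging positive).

Remove the prop at B; the released (primary) structure is a cantilever built in at A.
Primary-structure tip deflection at B by superposition:
  triangular load, peak 28.1 at the fixed end: w₀L⁴/(30EI) = 711.6/EI
  clockwise couple 132.25 at a = 4.72: M₀a(2L − a)/(2EI) = 1804/EI
  δ_0 = 2516/EI
Flexibility coefficient — unit upward force at B: δ_{BB} = L³/(3EI) = 48.23/EI.
With EI = 66000 kN·m²: δ_0 = 0.038115 m and δ_{BB} = 0.000731 m/kN.
Compatibility — the beam at B must follow the support down by 0.006 m: δ_0 − R_B·δ_{BB} = 0.006, so R_B = (0.038115 − 0.006)/0.000731 = 43.94 kN.
Moment equilibrium about A: M_A = Σ(load moments about A) − R_B·L = 261.3 − 43.94×5.25 = 30.63 kN·m.

M_A = 30.63 kN·m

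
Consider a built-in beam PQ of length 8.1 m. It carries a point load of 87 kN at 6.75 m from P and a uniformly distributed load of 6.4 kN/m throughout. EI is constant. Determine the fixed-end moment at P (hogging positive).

M_P = 51.3 kN·m

Take the two fixed-end moments M_P, M_Q as redundants; the released structure is the simple span PQ.
On the primary (simply-supported) span, the end slopes from the loading are:
  at P: point load 87 at a = 6.75: Pab(L + b)/(6LEI) = 154.2/EI
  at Q: point load 87 at a = 6.75: Pab(L + a)/(6LEI) = 242.2/EI
  at P: UDL 6.4: wL³/(24EI) = 141.7/EI
  at Q: UDL 6.4: wL³/(24EI) = 141.7/EI
  θ_P0 = 295.9/EI,  θ_Q0 = 384/EI
Flexibility coefficients: a unit moment at one end gives L/(3EI) there and L/(6EI) at the far end, so f₁₁ = f₂₂ = 2.7/EI and f₁₂ = f₂₁ = 1.35/EI.
Compatibility — zero rotation at each built-in end:
  2.7 M_P + 1.35 M_Q = 295.9
  1.35 M_P + 2.7 M_Q = 384
Solving the pair gives M_P = 51.3 kN·m and M_Q = 116.6 kN·m (hogging).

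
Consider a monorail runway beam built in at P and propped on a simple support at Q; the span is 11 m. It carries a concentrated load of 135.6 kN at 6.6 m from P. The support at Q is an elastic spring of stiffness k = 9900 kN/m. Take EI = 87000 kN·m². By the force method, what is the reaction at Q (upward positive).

Remove the prop at Q; the released (primary) structure is a cantilever built in at P.
Free-end deflection of the primary structure under the applied loading (downward +):
  point load 135.6 at a = 6.6: Pa²(3L − a)/(6EI) = 25990/EI
Tip deflection under a unit load at Q: L³/(3EI) = 443.7/EI.
With EI = 87000 kN·m²: δ_0 = 0.29873 m and δ_{QQ} = 0.0051 m/kN.
Compatibility — the spring shortens by R_Q/k under the reaction it provides: δ_0 − R_Q·δ_{QQ} = R_Q/k. With 1/k = 0.000101 m/kN, R_Q = δ_0 / (δ_{QQ} + 1/k) = 0.29873 / (0.0051 + 0.000101) = 57.44 kN.

R_Q = 57.44 kN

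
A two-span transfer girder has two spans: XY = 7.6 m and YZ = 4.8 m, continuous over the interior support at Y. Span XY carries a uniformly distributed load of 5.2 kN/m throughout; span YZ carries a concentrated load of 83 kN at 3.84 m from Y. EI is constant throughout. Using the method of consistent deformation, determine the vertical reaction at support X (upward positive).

Release continuity at Y by inserting a hinge; the redundant is the internal moment M_Y. The primary structure is two simply-supported spans XY and YZ.
Rotations at Y on the released spans (each span's end-slope, ×1/EI):
  span XY: UDL 5.2: wL³/(24EI) = 95.11/EI
  span YZ: point load 83 at a = 3.84: Pab(L + b)/(6LEI) = 61.19/EI
  relative rotation θ_0 = (95.11 + 61.19)/EI = 156.3/EI
A unit hogging moment at Y produces rotation L₁/(3EI) + L₂/(3EI) = 4.133/EI.
Compatibility: M_Y·(L₁+L₂)/(3EI) = θ_0, giving M_Y = 37.82 kN·m (hogging).
Span XY, ΣM about X with M_Y applied at Y: R_Y^{XY}·7.6 = 150.2 + 37.82, so R_Y^{XY} = 24.74 kN and R_X = 39.52 − 24.74 = 14.78 kN.

R_X = 14.78 kN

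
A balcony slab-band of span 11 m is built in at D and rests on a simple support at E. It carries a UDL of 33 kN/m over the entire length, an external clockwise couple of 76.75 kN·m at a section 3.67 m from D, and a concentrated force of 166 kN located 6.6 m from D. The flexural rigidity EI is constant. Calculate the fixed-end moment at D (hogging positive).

Remove the prop at E; the released (primary) structure is a cantilever built in at D.
Deflection at E on the released cantilever, summing each load's contribution:
  UDL 33: wL⁴/(8EI) = 60394/EI
  clockwise couple 76.75 at a = 3.67: M₀a(2L − a)/(2EI) = 2582/EI
  point load 166 at a = 6.6: Pa²(3L − a)/(6EI) = 31816/EI
  δ_0 = 94792/EI
Flexibility coefficient — unit upward force at E: δ_{EE} = L³/(3EI) = 443.7/EI.
The prop prevents deflection at E: R_E = δ_0/δ_{EE} = 94792/443.7 = 213.7 kN.
Moment equilibrium about D: M_D = Σ(load moments about D) − R_E·L = 3169 − 213.7×11 = 818.6 kN·m.

M_D = 818.6 kN·m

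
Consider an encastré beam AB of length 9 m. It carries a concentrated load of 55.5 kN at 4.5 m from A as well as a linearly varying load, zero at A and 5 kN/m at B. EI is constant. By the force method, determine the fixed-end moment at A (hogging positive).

M_A = 75.94 kN·m

Take the two fixed-end moments M_A, M_B as redundants; the released structure is the simple span AB.
End rotations of the released simple span under the applied load (×1/EI):
  at A: point load 55.5 at a = 4.5: Pab(L + b)/(6LEI) = 281/EI
  at B: point load 55.5 at a = 4.5: Pab(L + a)/(6LEI) = 281/EI
  at A: triangular load, peak 5: 7w₀L³/(360EI) = 70.88/EI
  at B: triangular load, peak 5: w₀L³/(45EI) = 81/EI
  θ_A0 = 351.8/EI,  θ_B0 = 362/EI
Flexibility coefficients: a unit moment at one end gives L/(3EI) there and L/(6EI) at the far end, so f₁₁ = f₂₂ = 3/EI and f₁₂ = f₂₁ = 1.5/EI.
Compatibility — zero rotation at each built-in end:
  3 M_A + 1.5 M_B = 351.8
  1.5 M_A + 3 M_B = 362
Solving the pair gives M_A = 75.94 kN·m and M_B = 82.69 kN·m (hogging).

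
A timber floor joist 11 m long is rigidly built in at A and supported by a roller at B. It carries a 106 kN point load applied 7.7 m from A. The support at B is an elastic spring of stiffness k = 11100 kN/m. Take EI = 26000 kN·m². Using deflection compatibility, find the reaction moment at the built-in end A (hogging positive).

M_A = 162.6 kN·m

Release the roller at B. Primary structure: cantilever fixed at A.
Deflection at B on the released cantilever, summing each load's contribution:
  point load 106 at a = 7.7: Pa²(3L − a)/(6EI) = 26501/EI
Tip deflection under a unit load at B: L³/(3EI) = 443.7/EI.
With EI = 26000 kN·m²: δ_0 = 1.0193 m and δ_{BB} = 0.017064 m/kN.
Compatibility — the spring shortens by R_B/k under the reaction it provides: δ_0 − R_B·δ_{BB} = R_B/k. With 1/k = 0.00009 m/kN, R_B = δ_0 / (δ_{BB} + 1/k) = 1.0193 / (0.017064 + 0.00009) = 59.42 kN.
Moment equilibrium about A: M_A = Σ(load moments about A) − R_B·L = 816.2 − 59.42×11 = 162.6 kN·m.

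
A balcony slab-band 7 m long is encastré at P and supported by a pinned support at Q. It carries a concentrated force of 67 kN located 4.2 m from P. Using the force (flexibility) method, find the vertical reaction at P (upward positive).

Remove the prop at Q; the released (primary) structure is a cantilever built in at P.
Primary-structure tip deflection at Q by superposition:
  point load 67 at a = 4.2: Pa²(3L − a)/(6EI) = 3309/EI
Flexibility coefficient — unit upward force at Q: δ_{QQ} = L³/(3EI) = 114.3/EI.
The prop prevents deflection at Q: R_Q = δ_0/δ_{QQ} = 3309/114.3 = 28.94 kN.
Vertical equilibrium: R_P = ΣP − R_Q = 67 − 28.94 = 38.06 kN.

R_P = 38.06 kN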